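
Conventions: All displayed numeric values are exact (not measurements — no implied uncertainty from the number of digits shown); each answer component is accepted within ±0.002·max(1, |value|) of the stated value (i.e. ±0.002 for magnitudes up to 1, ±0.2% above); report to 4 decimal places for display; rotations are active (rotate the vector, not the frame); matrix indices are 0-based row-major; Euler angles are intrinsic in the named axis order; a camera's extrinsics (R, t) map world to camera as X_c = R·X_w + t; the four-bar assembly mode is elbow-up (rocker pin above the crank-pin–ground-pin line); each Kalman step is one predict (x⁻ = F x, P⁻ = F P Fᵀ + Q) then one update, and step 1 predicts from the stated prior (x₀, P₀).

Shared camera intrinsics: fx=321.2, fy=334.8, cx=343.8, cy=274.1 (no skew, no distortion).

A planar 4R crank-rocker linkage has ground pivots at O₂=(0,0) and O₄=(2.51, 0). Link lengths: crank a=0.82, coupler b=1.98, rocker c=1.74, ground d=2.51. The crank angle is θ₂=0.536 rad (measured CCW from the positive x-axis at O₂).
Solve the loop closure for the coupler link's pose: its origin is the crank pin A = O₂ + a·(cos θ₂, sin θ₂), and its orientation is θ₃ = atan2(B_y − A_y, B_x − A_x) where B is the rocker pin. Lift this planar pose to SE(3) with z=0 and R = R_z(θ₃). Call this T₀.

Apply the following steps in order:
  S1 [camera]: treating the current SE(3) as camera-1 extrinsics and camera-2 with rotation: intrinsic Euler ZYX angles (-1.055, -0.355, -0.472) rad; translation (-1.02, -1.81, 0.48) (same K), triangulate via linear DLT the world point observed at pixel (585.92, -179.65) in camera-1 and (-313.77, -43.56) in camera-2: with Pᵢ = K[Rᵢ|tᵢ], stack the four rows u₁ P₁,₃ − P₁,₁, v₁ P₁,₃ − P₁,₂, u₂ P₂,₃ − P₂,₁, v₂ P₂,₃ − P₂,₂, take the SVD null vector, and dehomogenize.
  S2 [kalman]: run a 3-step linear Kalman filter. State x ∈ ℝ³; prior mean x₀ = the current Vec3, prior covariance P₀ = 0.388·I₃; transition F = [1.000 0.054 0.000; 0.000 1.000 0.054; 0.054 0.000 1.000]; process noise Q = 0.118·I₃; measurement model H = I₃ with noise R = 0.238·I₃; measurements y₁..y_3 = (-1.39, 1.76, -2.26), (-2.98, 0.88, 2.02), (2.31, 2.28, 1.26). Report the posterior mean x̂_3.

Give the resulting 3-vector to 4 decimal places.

result = (0.1690, 1.6563, 0.8487)

source (fourbar_fk): coupler pose = R=[0.7569 -0.6536 0.0000; 0.6536 0.7569 0.0000; 0.0000 0.0000 1.0000], t=(0.7050, 0.4188, 0.0000)
after S1 (triangulate): (-1.0004, -0.7864, 0.6126)
after S2 (kf_track): (0.1690, 1.6563, 0.8487)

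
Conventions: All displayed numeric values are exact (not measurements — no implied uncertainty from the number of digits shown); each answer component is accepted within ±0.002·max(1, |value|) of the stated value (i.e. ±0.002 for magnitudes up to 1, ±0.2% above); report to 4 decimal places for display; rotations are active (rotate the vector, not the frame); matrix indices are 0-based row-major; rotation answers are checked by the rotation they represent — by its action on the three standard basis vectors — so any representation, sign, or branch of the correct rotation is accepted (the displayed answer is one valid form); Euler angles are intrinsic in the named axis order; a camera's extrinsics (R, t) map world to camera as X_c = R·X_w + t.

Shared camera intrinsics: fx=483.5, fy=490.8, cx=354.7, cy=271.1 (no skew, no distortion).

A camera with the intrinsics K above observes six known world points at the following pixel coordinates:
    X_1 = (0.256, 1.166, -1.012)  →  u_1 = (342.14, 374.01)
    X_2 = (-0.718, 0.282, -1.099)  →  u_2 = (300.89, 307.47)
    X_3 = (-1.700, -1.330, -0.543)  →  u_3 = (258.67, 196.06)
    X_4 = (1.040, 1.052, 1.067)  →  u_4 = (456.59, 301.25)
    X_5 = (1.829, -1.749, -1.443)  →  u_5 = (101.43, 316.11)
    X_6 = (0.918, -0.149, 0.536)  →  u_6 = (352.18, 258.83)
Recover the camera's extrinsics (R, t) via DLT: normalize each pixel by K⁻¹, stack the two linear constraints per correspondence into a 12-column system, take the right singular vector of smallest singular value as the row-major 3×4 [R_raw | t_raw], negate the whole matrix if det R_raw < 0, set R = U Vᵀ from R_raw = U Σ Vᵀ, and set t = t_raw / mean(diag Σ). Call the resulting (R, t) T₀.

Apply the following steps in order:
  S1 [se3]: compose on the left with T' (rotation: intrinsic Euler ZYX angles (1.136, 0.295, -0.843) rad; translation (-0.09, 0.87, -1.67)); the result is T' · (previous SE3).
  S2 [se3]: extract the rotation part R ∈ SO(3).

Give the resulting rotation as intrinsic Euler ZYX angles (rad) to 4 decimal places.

rotation (euler_zyx) = (-1.0026, 1.0342, -1.4161)

source (pnp_recover): camera pose = R=[-0.0132 0.7081 0.7059; 0.3870 0.6546 -0.6494; -0.9220 0.2646 -0.2827], t=(-0.2900, -0.0500, 6.6505)
after S1 (compose_se3): R=[0.2751 -0.3270 0.9041; -0.4309 0.7987 0.4200; -0.8595 -0.5051 0.0788], t=(-4.1339, 3.8724, 2.6830)
after S2 (rot_of_se3): [0.2751 -0.3270 0.9041; -0.4309 0.7987 0.4200; -0.8595 -0.5051 0.0788]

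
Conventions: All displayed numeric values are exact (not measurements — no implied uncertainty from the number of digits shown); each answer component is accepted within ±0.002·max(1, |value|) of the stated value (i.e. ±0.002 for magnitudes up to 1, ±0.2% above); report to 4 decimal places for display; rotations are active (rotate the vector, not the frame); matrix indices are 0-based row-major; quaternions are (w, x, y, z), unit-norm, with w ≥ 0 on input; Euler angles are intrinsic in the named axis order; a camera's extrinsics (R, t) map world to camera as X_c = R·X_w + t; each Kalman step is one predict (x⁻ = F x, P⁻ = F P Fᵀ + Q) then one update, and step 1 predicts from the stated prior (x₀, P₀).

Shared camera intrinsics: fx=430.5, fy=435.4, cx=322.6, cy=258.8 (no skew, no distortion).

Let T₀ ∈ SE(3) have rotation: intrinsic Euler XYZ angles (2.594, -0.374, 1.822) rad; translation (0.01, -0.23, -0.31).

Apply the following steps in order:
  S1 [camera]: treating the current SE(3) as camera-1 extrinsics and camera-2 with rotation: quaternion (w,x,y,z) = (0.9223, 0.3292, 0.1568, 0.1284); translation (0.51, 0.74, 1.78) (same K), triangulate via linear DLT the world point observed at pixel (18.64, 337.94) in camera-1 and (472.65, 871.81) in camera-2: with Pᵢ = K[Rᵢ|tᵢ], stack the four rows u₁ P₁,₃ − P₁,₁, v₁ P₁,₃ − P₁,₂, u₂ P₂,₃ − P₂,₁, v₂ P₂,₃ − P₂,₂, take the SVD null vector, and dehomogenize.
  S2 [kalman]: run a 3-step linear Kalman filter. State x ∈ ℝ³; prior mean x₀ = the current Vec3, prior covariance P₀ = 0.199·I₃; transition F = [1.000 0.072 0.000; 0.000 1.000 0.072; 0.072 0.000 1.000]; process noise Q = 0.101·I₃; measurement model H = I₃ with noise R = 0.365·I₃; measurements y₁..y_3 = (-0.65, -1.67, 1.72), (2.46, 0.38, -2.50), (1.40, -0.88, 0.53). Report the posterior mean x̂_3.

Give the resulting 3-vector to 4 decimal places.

result = (1.1983, -0.3498, -0.2628)

after S1 (triangulate): (0.5994, 1.0243, -0.9714)
after S2 (kf_track): (1.1983, -0.3498, -0.2628)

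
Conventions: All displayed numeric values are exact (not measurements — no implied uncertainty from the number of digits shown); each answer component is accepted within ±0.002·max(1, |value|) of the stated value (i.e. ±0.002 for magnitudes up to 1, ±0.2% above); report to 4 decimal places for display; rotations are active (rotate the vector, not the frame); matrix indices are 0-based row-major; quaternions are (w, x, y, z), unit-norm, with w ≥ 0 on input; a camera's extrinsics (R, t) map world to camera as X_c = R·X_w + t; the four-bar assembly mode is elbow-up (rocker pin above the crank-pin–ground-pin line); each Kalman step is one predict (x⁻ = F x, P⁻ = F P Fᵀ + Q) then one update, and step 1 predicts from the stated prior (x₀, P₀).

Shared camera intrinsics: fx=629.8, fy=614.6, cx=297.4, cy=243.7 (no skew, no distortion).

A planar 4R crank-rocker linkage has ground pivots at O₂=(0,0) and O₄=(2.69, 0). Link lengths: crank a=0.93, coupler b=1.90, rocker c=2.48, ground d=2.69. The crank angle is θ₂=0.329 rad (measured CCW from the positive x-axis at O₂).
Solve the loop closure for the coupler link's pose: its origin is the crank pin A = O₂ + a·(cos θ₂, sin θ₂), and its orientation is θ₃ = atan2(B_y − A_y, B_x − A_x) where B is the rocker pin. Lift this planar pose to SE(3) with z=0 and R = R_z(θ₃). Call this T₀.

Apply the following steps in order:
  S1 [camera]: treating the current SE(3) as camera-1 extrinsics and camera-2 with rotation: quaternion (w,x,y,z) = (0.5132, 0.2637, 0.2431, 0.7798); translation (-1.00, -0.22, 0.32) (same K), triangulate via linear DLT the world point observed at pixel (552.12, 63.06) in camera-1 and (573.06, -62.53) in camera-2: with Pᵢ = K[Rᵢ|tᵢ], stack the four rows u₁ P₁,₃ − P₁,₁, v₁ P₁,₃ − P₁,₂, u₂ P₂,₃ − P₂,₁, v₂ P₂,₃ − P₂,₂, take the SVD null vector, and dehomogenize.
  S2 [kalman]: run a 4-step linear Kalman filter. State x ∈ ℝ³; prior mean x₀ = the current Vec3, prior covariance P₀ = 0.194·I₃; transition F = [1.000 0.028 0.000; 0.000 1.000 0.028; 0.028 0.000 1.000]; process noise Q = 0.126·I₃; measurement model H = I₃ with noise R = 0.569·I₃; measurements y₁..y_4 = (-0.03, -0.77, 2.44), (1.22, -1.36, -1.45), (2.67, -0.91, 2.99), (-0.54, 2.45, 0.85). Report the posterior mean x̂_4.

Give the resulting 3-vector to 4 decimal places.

source (fourbar_fk): coupler pose = R=[0.2794 -0.9602 0.0000; 0.9602 0.2794 0.0000; 0.0000 0.0000 1.0000], t=(0.8801, 0.3005, 0.0000)
after S1 (triangulate): (-0.8616, -0.1486, 1.9336)
after S2 (kf_track): (0.4471, 0.4708, 1.3628)

result = (0.4471, 0.4708, 1.3628)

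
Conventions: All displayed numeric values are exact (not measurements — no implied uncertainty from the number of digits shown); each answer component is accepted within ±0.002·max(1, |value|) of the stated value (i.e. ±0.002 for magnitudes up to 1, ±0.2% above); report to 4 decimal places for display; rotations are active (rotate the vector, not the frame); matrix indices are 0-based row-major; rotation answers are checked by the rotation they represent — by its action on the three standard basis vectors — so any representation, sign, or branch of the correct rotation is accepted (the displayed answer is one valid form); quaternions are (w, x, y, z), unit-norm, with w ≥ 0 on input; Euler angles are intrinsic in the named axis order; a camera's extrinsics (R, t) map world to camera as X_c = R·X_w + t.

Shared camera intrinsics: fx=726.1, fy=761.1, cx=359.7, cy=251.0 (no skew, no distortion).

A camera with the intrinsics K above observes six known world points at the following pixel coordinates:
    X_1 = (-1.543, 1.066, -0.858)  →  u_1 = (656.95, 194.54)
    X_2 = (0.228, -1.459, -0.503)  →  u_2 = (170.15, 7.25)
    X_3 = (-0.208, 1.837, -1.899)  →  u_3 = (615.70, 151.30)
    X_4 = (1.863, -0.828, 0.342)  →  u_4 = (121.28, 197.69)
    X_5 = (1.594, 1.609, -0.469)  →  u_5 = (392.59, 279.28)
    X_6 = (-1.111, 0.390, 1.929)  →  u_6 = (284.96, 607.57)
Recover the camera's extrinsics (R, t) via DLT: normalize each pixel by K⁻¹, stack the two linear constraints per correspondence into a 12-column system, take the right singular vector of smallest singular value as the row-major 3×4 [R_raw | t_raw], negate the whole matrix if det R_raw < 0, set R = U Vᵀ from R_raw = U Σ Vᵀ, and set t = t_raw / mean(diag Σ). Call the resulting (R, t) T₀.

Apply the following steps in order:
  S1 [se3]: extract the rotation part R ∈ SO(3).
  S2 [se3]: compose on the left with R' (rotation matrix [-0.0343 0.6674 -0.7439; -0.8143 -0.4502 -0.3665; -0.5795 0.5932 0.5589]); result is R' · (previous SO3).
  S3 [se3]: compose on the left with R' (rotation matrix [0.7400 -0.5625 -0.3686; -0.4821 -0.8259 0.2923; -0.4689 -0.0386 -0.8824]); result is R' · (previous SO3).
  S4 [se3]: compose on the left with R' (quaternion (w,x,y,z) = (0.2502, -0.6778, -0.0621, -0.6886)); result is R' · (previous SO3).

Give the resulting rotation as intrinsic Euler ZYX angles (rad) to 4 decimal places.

rotation (euler_zyx) = (-2.0737, 1.1756, 0.8035)

source (pnp_recover): camera pose = R=[-0.5031 0.7150 -0.4855; -0.0184 0.5528 0.8331; 0.8641 0.4281 -0.2649], t=(-0.2600, -0.2100, 4.7900)
after S1 (rot_of_se3): [-0.5031 0.7150 -0.4855; -0.0184 0.5528 0.8331; 0.8641 0.4281 -0.2649]
after S2 (compose_so3): [-0.6378 0.0260 0.7697; 0.1013 -0.9879 0.1173; 0.7635 0.1528 0.6275]
after S3 (compose_so3): [-0.8105 0.5186 0.2723; 0.4470 0.8480 -0.2846; -0.3786 -0.1089 -0.9192]
after S4 (compose_so3): [-0.1856 0.2881 -0.9394; -0.3374 -0.9166 -0.2145; -0.9229 0.2771 0.2673]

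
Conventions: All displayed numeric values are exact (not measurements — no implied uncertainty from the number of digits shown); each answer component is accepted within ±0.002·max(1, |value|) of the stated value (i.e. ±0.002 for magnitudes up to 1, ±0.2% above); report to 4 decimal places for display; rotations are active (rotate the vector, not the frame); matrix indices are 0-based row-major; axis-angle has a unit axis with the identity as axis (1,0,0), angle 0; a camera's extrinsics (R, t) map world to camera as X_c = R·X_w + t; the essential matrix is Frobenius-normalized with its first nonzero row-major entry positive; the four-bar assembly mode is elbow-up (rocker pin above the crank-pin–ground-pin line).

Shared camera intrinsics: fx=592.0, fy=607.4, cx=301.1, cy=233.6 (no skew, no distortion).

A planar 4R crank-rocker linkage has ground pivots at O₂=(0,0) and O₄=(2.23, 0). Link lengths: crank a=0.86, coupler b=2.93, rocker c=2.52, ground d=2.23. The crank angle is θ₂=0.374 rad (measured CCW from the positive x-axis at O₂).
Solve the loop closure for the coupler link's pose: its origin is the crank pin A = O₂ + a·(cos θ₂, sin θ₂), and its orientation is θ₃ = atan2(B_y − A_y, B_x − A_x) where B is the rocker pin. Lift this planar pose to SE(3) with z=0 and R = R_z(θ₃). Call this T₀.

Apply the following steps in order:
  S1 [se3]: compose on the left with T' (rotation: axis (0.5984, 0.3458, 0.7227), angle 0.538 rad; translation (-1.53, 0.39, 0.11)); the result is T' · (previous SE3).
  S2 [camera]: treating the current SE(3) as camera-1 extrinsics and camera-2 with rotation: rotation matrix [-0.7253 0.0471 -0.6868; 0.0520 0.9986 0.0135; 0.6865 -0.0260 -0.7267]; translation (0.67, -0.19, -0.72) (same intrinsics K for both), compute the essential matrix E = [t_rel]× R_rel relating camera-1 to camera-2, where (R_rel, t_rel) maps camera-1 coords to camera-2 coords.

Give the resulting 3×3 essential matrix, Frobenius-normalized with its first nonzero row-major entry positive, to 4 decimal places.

matrix = [0.4514 0.2186 -0.4212; -0.1910 0.0050 -0.4968; 0.4542 0.1214 0.2582]

source (fourbar_fk): coupler pose = R=[0.6830 -0.7304 0.0000; 0.7304 0.6830 0.0000; 0.0000 0.0000 1.0000], t=(0.8006, 0.3142, 0.0000)
after S1 (compose_se3): R=[0.3719 -0.8971 0.2383; 0.9125 0.3062 -0.2713; 0.1705 0.3184 0.9325], t=(-0.9092, 0.9850, 0.1245)
after S2 (essential): [0.4514 0.2186 -0.4212; -0.1910 0.0050 -0.4968; 0.4542 0.1214 0.2582]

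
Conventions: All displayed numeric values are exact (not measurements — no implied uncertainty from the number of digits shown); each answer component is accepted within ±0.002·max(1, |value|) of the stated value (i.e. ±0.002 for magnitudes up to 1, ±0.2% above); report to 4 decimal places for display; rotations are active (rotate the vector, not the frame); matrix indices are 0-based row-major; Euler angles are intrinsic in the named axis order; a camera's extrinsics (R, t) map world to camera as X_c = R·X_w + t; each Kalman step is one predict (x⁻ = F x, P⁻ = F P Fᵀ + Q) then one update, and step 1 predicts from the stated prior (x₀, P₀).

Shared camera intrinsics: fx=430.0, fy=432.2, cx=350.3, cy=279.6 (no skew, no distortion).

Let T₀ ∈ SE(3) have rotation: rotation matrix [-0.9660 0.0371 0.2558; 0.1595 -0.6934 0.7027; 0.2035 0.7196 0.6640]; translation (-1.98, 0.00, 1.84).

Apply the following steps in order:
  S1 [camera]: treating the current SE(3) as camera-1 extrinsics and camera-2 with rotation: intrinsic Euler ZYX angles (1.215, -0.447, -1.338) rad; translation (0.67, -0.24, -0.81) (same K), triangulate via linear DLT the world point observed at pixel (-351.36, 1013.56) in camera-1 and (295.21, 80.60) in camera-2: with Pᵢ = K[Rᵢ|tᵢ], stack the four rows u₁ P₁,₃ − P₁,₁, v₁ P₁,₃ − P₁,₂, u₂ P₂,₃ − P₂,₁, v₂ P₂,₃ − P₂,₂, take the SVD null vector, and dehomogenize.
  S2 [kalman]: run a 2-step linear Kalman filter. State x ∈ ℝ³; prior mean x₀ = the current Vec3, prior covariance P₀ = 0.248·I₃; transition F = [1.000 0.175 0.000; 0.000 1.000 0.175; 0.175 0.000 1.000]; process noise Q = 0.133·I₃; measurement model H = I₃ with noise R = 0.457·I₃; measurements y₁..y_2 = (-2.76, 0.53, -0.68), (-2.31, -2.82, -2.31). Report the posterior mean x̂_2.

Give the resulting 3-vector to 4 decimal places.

after S1 (triangulate): (0.3461, -1.9164, 1.1337)
after S2 (kf_track): (-1.9367, -1.7596, -1.0363)

result = (-1.9367, -1.7596, -1.0363)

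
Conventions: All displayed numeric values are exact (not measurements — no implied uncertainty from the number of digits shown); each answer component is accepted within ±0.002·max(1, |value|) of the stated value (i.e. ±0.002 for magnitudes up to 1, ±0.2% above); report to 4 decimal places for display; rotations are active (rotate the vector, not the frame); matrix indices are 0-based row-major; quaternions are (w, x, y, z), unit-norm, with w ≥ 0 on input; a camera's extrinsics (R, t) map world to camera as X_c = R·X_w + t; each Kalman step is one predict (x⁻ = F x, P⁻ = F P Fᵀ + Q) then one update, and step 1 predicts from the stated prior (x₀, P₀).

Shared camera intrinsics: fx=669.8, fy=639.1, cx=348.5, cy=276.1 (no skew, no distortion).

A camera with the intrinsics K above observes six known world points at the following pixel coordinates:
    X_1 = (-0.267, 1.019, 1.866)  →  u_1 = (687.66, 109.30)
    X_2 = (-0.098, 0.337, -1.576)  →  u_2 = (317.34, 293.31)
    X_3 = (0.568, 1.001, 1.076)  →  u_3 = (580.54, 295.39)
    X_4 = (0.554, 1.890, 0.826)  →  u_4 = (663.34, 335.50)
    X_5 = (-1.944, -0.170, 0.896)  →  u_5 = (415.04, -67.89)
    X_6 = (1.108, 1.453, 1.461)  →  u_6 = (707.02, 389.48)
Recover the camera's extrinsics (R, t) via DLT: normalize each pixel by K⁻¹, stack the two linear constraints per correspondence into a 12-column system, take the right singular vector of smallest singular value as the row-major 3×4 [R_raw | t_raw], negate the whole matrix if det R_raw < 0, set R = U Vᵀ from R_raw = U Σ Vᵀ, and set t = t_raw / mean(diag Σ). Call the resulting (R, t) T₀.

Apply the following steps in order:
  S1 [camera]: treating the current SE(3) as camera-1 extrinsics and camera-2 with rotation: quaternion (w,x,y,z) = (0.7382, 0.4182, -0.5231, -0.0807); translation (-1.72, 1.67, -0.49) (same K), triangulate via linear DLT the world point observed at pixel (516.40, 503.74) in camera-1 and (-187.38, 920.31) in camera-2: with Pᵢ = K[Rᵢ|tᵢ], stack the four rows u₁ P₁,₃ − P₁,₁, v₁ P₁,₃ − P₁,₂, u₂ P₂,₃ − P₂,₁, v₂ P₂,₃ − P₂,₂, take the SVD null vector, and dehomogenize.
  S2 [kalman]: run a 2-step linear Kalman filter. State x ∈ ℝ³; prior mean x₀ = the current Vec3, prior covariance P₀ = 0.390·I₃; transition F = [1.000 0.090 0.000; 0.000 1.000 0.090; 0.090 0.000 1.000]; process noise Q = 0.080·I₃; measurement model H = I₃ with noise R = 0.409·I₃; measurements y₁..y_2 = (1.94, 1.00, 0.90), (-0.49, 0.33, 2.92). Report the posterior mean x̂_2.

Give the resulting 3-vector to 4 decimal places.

source (pnp_recover): camera pose = R=[-0.1098 0.9098 0.4004; 0.9175 0.2477 -0.3113; -0.3824 0.3331 -0.8619], t=(0.0301, -0.3200, 4.5904)
after S1 (triangulate): (1.6765, 1.4583, -0.0989)
after S2 (kf_track): (0.9728, 0.8681, 1.5474)

result = (0.9728, 0.8681, 1.5474)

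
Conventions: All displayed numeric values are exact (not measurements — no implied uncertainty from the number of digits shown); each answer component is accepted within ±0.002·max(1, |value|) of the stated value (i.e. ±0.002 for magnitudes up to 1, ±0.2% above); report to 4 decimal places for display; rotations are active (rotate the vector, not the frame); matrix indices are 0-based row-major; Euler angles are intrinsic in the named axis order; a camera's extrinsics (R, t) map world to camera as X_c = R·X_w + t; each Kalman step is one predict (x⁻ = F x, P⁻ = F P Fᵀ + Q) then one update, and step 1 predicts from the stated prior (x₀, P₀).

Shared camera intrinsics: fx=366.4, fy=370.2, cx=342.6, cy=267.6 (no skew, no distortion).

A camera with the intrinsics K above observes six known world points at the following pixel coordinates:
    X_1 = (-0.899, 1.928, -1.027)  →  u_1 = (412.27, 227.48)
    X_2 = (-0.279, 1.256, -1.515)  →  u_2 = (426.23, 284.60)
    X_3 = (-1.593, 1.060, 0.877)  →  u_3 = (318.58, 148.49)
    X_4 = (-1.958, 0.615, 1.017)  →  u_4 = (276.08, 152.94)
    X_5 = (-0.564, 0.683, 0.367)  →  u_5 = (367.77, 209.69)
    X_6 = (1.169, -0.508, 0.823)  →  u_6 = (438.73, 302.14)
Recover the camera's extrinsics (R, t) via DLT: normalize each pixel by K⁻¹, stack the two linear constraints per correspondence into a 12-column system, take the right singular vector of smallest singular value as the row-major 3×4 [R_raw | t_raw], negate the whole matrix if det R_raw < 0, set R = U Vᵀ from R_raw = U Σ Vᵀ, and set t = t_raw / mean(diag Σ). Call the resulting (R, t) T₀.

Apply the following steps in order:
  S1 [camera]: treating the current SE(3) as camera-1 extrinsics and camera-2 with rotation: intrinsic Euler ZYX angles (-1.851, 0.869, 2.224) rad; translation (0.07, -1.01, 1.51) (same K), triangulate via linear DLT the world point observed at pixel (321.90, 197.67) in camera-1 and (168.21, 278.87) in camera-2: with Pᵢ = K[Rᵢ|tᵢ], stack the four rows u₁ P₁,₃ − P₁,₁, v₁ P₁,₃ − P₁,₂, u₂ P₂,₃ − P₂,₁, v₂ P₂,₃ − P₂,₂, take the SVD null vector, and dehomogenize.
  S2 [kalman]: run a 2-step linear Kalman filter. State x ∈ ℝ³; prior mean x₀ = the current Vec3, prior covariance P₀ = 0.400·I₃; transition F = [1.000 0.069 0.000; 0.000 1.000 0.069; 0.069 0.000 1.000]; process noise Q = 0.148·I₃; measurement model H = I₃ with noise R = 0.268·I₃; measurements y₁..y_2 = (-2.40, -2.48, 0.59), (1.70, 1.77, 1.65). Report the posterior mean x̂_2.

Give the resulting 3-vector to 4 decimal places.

result = (0.1565, 0.2749, 1.2697)

source (pnp_recover): camera pose = R=[0.7387 0.6218 -0.2602; 0.3081 -0.6549 -0.6901; -0.5995 0.4296 -0.6753], t=(0.4100, 0.1400, 4.3105)
after S1 (triangulate): (-0.2467, -0.1741, 1.2304)
after S2 (kf_track): (0.1565, 0.2749, 1.2697)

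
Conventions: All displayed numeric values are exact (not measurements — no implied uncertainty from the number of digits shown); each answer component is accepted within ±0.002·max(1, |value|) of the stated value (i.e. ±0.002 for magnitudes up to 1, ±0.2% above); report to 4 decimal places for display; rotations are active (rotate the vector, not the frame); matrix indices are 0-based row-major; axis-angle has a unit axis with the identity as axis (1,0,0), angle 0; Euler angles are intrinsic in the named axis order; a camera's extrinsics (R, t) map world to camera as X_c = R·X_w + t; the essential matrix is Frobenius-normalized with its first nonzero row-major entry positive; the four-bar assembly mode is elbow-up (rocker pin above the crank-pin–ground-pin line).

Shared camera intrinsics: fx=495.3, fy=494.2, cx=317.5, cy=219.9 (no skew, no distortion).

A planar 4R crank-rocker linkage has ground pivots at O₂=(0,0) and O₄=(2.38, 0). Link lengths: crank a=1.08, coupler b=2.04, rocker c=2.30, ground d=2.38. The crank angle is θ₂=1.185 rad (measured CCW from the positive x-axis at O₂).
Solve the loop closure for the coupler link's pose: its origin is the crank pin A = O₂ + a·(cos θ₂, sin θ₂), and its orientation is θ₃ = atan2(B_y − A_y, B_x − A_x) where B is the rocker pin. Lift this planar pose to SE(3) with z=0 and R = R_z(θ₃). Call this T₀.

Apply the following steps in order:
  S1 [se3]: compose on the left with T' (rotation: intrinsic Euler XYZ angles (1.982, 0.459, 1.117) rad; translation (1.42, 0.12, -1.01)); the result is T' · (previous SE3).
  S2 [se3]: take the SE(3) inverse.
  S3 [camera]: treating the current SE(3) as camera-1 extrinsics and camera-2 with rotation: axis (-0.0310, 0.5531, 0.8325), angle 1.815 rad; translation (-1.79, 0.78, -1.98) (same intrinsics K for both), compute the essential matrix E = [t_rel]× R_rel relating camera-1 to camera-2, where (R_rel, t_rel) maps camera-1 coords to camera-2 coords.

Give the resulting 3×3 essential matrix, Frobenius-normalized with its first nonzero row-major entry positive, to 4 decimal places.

matrix = [0.2530 -0.5301 -0.1840; -0.3729 -0.1274 -0.5474; -0.2894 0.2725 -0.0903]

source (fourbar_fk): coupler pose = R=[0.7832 -0.6218 0.0000; 0.6218 0.7832 0.0000; 0.0000 0.0000 1.0000], t=(0.4064, 1.0006, 0.0000)
after S1 (compose_se3): R=[-0.1932 -0.8754 0.4431; -0.4778 -0.3104 -0.8218; 0.8569 -0.3705 -0.3583], t=(0.7735, -0.4942, -0.4008)
after S2 (invert_se3): R=[-0.1932 -0.4778 0.8569; -0.8754 -0.3104 -0.3705; 0.4431 -0.8218 -0.3583], t=(0.2567, 0.3752, -0.8924)
after S3 (essential): [0.2530 -0.5301 -0.1840; -0.3729 -0.1274 -0.5474; -0.2894 0.2725 -0.0903]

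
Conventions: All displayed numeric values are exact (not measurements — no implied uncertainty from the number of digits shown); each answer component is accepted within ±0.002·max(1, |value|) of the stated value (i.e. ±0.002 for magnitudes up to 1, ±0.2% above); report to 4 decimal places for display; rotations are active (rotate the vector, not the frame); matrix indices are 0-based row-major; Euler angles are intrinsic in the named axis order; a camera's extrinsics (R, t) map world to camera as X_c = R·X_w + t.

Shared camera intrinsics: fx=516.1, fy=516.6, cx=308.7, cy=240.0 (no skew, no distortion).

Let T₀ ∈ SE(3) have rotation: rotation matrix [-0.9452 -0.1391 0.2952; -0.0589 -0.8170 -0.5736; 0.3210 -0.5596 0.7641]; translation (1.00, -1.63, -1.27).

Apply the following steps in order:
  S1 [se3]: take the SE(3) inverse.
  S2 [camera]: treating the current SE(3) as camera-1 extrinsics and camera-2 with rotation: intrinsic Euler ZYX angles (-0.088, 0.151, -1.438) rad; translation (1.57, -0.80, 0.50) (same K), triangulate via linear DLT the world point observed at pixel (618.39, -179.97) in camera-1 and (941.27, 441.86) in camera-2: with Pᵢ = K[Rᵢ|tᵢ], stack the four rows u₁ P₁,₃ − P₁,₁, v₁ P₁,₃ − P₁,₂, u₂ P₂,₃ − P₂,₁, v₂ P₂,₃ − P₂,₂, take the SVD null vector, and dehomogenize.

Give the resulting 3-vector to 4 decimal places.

after S1 (invert_se3): R=[-0.9452 -0.0589 0.3210; -0.1391 -0.8170 -0.5596; 0.2952 -0.5736 0.7641], t=(1.2569, -1.9033, -0.2598)
after S2 (triangulate): (0.6393, -1.5046, 1.9344)

result = (0.6393, -1.5046, 1.9344)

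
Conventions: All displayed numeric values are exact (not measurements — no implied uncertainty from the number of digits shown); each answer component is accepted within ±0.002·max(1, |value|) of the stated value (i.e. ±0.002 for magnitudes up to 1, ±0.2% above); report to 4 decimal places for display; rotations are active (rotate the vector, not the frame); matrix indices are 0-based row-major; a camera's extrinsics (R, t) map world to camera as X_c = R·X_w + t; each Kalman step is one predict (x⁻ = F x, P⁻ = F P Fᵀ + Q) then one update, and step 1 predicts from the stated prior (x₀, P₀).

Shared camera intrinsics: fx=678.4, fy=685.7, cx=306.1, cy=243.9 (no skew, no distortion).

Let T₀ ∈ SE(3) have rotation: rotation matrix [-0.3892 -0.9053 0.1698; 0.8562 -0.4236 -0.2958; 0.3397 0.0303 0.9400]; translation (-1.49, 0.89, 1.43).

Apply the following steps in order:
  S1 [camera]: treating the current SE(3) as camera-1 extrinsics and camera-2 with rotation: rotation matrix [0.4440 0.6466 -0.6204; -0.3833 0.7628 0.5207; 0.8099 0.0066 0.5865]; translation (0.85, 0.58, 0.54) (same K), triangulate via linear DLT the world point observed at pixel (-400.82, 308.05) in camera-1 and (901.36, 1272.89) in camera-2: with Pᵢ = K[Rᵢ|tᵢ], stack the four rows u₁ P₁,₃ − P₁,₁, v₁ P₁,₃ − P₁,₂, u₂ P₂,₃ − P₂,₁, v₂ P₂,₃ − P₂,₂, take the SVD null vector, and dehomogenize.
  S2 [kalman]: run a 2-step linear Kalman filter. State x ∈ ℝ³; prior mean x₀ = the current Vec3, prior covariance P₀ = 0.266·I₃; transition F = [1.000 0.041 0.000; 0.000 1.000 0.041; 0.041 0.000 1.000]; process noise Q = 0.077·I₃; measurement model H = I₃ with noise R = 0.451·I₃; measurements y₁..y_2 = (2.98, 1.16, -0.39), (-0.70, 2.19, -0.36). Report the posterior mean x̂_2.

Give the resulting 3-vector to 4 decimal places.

after S1 (triangulate): (0.2576, 1.3446, 1.0300)
after S2 (kf_track): (0.6758, 1.6150, 0.1637)

result = (0.6758, 1.6150, 0.1637)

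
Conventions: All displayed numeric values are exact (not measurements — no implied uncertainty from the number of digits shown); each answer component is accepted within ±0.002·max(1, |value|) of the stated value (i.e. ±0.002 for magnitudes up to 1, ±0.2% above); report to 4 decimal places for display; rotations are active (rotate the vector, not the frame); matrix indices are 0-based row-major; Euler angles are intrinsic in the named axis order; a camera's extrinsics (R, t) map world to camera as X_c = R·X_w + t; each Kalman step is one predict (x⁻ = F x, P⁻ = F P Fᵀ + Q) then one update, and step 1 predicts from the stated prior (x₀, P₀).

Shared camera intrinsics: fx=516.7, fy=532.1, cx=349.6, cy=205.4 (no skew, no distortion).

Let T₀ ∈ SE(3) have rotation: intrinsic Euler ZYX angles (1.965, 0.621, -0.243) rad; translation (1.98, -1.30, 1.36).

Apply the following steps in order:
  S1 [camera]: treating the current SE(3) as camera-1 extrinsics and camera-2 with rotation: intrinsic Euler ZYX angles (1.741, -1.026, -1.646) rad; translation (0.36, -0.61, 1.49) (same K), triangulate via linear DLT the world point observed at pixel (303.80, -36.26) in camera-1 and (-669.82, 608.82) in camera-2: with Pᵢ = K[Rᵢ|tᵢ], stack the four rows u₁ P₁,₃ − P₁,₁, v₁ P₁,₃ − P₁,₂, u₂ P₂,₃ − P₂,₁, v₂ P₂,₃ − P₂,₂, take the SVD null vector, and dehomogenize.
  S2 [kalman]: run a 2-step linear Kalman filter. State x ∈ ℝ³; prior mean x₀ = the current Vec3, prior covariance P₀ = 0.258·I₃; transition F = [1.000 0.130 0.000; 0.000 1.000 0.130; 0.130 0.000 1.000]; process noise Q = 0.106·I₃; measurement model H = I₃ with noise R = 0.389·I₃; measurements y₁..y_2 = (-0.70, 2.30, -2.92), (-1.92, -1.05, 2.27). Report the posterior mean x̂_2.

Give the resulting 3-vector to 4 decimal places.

after S1 (triangulate): (0.2387, 1.5381, 1.8730)
after S2 (kf_track): (-0.8119, 0.6133, 0.5830)

result = (-0.8119, 0.6133, 0.5830)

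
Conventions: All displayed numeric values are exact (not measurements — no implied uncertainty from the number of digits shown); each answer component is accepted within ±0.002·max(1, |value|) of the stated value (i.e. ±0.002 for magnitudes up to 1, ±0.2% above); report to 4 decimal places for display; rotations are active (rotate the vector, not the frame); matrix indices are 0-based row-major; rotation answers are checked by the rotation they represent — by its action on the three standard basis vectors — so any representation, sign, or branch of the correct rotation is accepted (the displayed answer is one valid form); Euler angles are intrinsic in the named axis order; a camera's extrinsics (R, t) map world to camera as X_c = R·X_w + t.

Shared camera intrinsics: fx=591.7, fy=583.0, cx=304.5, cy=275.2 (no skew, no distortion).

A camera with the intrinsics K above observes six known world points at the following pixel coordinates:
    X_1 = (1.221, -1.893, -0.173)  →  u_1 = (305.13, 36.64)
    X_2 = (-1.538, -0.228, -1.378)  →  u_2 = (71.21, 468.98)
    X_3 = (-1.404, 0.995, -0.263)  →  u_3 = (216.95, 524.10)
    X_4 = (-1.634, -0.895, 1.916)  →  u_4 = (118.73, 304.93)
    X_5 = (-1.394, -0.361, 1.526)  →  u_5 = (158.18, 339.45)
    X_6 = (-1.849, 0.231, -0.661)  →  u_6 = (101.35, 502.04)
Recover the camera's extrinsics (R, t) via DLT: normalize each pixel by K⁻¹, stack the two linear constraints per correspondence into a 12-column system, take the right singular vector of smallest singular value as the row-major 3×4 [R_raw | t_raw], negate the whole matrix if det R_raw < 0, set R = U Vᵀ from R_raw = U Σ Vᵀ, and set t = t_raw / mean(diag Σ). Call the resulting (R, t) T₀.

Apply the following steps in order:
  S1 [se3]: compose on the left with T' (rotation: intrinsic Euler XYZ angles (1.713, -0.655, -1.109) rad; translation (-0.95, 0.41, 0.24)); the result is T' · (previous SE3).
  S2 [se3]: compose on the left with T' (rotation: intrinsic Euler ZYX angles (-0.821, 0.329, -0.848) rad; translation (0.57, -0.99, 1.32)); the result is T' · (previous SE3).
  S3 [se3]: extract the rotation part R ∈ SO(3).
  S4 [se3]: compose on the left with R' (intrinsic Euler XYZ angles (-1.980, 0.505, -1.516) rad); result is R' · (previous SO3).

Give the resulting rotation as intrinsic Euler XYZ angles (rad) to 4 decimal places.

rotation (euler_xyz) = (-2.8403, 0.3184, 2.1542)

source (pnp_recover): camera pose = R=[0.8463 0.5252 -0.0890; -0.5319 0.8423 -0.0878; 0.0288 0.1216 0.9922], t=(-0.0500, 0.3899, 4.8598)
after S1 (compose_se3): R=[-0.0961 0.7095 -0.6982; 0.1781 -0.6778 -0.7133; -0.9793 -0.1929 -0.0612], t=(-3.6512, -3.6332, -0.1182)
after S2 (compose_se3): R=[-0.6853 0.1074 -0.7203; -0.1689 -0.9855 0.0138; -0.7084 0.1311 0.6936], t=(-3.0257, -0.7852, 5.0043)
after S3 (rot_of_se3): [-0.6853 0.1074 -0.7203; -0.1689 -0.9855 0.0138; -0.7084 0.1311 0.6936]
after S4 (compose_so3): [-0.5232 -0.7926 0.3131; -0.7458 0.6036 0.2818; -0.4123 -0.0860 -0.9070]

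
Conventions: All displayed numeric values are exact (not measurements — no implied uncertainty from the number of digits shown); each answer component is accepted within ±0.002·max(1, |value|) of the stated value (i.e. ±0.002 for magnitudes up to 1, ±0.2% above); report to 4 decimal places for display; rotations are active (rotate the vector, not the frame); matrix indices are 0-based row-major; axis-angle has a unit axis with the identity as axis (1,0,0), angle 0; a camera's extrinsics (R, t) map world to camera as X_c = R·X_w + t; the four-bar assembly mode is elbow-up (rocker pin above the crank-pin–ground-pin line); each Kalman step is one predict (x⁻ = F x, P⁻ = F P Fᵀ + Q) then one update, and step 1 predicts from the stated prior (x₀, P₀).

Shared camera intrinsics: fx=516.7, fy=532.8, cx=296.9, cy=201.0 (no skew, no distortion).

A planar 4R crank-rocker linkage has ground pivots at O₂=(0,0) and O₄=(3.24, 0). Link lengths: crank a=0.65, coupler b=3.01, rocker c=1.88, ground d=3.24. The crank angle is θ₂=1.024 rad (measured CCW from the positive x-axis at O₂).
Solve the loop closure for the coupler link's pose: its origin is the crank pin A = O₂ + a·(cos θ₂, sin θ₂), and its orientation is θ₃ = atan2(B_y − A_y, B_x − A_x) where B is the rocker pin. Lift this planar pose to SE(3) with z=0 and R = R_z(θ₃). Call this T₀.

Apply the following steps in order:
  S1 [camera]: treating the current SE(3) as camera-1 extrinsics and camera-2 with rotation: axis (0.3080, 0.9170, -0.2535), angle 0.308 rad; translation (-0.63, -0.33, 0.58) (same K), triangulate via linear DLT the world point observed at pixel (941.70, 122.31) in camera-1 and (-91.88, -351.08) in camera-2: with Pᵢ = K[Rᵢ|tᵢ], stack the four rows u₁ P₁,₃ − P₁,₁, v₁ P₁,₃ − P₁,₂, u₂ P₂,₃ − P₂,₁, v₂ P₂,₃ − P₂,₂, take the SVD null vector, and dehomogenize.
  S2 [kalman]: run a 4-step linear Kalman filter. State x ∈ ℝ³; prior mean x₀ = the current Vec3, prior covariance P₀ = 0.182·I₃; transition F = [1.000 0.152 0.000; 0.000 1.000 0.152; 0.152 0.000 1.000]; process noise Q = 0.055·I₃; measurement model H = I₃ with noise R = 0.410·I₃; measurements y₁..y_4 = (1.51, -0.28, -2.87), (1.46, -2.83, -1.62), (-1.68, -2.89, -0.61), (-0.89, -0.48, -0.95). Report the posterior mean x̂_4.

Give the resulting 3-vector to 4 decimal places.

source (fourbar_fk): coupler pose = R=[0.8996 -0.4368 0.0000; 0.4368 0.8996 0.0000; 0.0000 0.0000 1.0000], t=(0.3380, 0.5552, 0.0000)
after S1 (triangulate): (-0.1341, -0.6161, 0.3898)
after S2 (kf_track): (-0.6559, -1.6415, -0.9547)

result = (-0.6559, -1.6415, -0.9547)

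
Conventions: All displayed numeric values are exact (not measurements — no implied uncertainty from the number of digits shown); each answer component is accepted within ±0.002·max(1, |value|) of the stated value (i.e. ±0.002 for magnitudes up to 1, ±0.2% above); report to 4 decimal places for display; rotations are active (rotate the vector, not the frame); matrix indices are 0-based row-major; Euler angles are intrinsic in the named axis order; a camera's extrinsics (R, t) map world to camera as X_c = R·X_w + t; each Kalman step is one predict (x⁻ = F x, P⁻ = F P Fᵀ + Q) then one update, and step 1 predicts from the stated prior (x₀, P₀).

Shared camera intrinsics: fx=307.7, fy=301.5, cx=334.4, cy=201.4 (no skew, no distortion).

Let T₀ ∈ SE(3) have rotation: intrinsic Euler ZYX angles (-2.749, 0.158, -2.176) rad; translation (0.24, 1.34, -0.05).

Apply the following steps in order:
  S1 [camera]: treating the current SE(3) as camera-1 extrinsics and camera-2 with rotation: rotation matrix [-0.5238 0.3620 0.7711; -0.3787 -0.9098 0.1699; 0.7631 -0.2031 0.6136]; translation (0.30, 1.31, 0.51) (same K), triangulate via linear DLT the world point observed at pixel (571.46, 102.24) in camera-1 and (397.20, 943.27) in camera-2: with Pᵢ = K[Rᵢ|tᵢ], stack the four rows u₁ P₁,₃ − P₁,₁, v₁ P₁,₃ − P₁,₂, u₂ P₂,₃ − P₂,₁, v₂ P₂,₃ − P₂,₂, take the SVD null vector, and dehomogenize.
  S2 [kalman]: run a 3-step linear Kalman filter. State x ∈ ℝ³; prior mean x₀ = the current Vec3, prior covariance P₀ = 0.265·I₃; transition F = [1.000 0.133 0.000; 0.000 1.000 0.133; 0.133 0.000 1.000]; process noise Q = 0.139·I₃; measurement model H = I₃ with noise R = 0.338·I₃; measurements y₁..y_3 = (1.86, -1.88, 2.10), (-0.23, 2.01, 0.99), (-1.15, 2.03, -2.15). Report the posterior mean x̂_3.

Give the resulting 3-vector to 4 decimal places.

result = (-0.4377, 1.0125, -0.2610)

after S1 (triangulate): (-0.1061, -1.9926, 0.8297)
after S2 (kf_track): (-0.4377, 1.0125, -0.2610)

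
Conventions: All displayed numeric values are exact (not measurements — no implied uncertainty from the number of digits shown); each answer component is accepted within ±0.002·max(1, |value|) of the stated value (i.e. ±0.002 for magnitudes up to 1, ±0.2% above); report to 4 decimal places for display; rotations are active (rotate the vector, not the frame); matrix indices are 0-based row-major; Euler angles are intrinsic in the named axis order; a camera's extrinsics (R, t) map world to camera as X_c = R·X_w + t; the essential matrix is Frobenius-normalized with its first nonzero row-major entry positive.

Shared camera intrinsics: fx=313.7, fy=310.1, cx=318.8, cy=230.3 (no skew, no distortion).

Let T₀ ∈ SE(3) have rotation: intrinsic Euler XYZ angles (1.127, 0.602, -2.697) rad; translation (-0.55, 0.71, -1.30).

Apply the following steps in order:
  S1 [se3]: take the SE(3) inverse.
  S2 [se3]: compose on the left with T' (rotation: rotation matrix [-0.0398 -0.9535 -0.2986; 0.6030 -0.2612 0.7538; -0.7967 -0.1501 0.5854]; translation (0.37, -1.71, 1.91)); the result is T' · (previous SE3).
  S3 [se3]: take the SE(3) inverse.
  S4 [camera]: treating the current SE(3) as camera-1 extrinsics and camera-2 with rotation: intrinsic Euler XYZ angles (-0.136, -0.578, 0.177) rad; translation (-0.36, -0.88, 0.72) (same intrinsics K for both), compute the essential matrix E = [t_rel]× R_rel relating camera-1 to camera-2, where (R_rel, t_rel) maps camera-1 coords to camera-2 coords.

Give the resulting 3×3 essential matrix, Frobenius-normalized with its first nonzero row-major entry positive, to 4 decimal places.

matrix = [0.0026 0.4167 -0.5312; -0.4525 0.3761 0.3570; -0.1112 0.2268 -0.0820]

after S1 (invert_se3): R=[-0.7441 -0.6464 -0.1689; 0.3545 -0.1677 -0.9199; 0.5663 -0.7444 0.3539], t=(-0.1699, -0.8819, 1.3000)
after S2 (compose_se3): R=[-0.4775 0.4079 0.7782; -0.1144 -0.9071 0.4052; 0.8711 0.1044 0.4798], t=(0.8295, -0.6022, 2.9387)
after S3 (invert_se3): R=[-0.4775 -0.1144 0.8711; 0.4079 -0.9071 0.1044; 0.7782 0.4052 0.4798], t=(-2.2329, -1.1914, -1.8115)
after S4 (essential): [0.0026 0.4167 -0.5312; -0.4525 0.3761 0.3570; -0.1112 0.2268 -0.0820]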